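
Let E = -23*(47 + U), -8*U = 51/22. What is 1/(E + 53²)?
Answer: 176/305301 ≈ 0.00057648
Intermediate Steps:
U = -51/176 (U = -51/(8*22) = -⅛*51/22 = -51/176 ≈ -0.28977)
E = -189083/176 (E = -23*(47 - 51/176) = -23*8221/176 = -189083/176 ≈ -1074.3)
1/(E + 53²) = 1/(-189083/176 + 53²) = 1/(-189083/176 + 2809) = 1/(305301/176) = 176/305301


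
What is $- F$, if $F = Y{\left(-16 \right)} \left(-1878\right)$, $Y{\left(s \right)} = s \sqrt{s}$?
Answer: $- 120192 i \approx - 1.2019 \cdot 10^{5} i$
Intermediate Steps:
$Y{\left(s \right)} = s^{\frac{3}{2}}$
$F = 120192 i$ ($F = \left(-16\right)^{\frac{3}{2}} \left(-1878\right) = - 64 i \left(-1878\right) = 120192 i \approx 1.2019 \cdot 10^{5} i$)
$- F = - 120192 i$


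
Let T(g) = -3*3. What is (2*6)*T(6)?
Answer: -108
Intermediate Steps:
T(g) = -9
(2*6)*T(6) = (2*6)*(-9) = 12*(-9) = -108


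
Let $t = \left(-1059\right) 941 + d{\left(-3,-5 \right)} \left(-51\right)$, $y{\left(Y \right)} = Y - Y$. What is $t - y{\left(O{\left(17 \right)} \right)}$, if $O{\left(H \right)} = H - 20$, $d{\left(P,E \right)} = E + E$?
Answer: $-996009$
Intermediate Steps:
$d{\left(P,E \right)} = 2 E$
$O{\left(H \right)} = -20 + H$
$y{\left(Y \right)} = 0$
$t = -996009$ ($t = \left(-1059\right) 941 + 2 \left(-5\right) \left(-51\right) = -996519 - -510 = -996519 + 510 = -996009$)
$t - y{\left(O{\left(17 \right)} \right)} = -996009 - 0 = -996009 + 0 = -996009$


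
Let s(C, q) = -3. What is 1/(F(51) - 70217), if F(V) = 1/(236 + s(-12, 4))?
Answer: -233/16360560 ≈ -1.4242e-5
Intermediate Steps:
F(V) = 1/233 (F(V) = 1/(236 - 3) = 1/233)
1/(F(51) - 70217) = 1/(1/233 - 70217) = 1/(-16360560/233) = -233/16360560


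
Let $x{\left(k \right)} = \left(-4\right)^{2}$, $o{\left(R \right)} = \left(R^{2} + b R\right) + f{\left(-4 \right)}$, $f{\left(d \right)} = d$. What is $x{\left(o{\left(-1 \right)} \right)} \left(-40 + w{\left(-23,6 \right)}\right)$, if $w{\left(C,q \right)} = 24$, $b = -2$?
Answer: $-256$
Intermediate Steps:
$o{\left(R \right)} = -4 + R^{2} - 2 R$ ($o{\left(R \right)} = \left(R^{2} - 2 R\right) - 4 = -4 + R^{2} - 2 R$)
$x{\left(k \right)} = 16$
$x{\left(o{\left(-1 \right)} \right)} \left(-40 + w{\left(-23,6 \right)}\right) = 16 \left(-40 + 24\right) = 16 \left(-16\right) = -256$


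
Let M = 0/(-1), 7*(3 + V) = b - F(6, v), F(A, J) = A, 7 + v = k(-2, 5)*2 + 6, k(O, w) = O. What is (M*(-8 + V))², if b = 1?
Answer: 0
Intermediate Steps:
v = -5 (v = -7 + (-2*2 + 6) = -7 + (-4 + 6) = -7 + 2 = -5)
V = -26/7 (V = -3 + (1 - 1*6)/7 = -3 + (1 - 6)/7 = -3 + (⅐)*(-5) = -3 - 5/7 = -26/7 ≈ -3.7143)
M = 0 (M = 0*(-1) = 0)
(M*(-8 + V))² = (0*(-8 - 26/7))² = (0*(-82/7))² = 0² = 0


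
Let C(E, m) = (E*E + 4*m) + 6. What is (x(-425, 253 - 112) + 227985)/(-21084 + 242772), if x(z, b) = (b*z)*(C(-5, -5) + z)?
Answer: 8345645/73896 ≈ 112.94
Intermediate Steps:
C(E, m) = 6 + E**2 + 4*m (C(E, m) = (E**2 + 4*m) + 6 = 6 + E**2 + 4*m)
x(z, b) = b*z*(11 + z) (x(z, b) = (b*z)*((6 + (-5)**2 + 4*(-5)) + z) = (b*z)*((6 + 25 - 20) + z) = (b*z)*(11 + z) = b*z*(11 + z))
(x(-425, 253 - 112) + 227985)/(-21084 + 242772) = ((253 - 112)*(-425)*(11 - 425) + 227985)/(-21084 + 242772) = (141*(-425)*(-414) + 227985)/221688 = (24808950 + 227985)*(1/221688) = 25036935*(1/221688) = 8345645/73896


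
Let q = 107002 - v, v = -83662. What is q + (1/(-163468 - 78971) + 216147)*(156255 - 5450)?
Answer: 7902599586527756/242439 ≈ 3.2596e+10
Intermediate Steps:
q = 190664 (q = 107002 - 1*(-83662) = 107002 + 83662 = 190664)
q + (1/(-163468 - 78971) + 216147)*(156255 - 5450) = 190664 + (1/(-163468 - 78971) + 216147)*(156255 - 5450) = 190664 + (1/(-242439) + 216147)*150805 = 190664 + (-1/242439 + 216147)*150805 = 190664 + (52402462532/242439)*150805 = 190664 + 7902553362138260/242439 = 7902599586527756/242439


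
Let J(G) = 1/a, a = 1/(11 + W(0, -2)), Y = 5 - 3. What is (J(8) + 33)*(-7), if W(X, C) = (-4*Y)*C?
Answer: -420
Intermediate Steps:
Y = 2
W(X, C) = -8*C (W(X, C) = (-4*2)*C = -8*C)
a = 1/27 (a = 1/(11 - 8*(-2)) = 1/(11 + 16) = 1/27 ≈ 0.037037)
J(G) = 27 (J(G) = 1/(1/27) = 27)
(J(8) + 33)*(-7) = (27 + 33)*(-7) = 60*(-7) = -420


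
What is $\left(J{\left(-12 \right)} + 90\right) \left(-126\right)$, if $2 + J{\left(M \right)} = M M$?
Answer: $-29232$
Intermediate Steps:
$J{\left(M \right)} = -2 + M^{2}$ ($J{\left(M \right)} = -2 + M M = -2 + M^{2}$)
$\left(J{\left(-12 \right)} + 90\right) \left(-126\right) = \left(\left(-2 + \left(-12\right)^{2}\right) + 90\right) \left(-126\right) = \left(\left(-2 + 144\right) + 90\right) \left(-126\right) = \left(142 + 90\right) \left(-126\right) = 232 \left(-126\right) = -29232$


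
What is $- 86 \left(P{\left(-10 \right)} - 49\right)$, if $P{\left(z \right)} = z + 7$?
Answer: $4472$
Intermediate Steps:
$P{\left(z \right)} = 7 + z$
$- 86 \left(P{\left(-10 \right)} - 49\right) = - 86 \left(\left(7 - 10\right) - 49\right) = - 86 \left(-3 - 49\right) = \left(-86\right) \left(-52\right) = 4472$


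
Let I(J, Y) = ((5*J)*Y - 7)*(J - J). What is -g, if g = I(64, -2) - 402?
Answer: 402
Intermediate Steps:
I(J, Y) = 0 (I(J, Y) = (5*J*Y - 7)*0 = (-7 + 5*J*Y)*0 = 0)
g = -402 (g = 0 - 402 = -402)
-g = -1*(-402) = 402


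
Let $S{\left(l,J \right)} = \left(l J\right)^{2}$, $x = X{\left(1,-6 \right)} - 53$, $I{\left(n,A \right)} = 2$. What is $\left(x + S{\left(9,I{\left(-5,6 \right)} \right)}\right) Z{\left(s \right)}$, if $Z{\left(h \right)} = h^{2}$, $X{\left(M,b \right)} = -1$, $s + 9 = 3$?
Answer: $9720$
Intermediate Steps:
$s = -6$ ($s = -9 + 3 = -6$)
$x = -54$ ($x = -1 - 53 = -54$)
$S{\left(l,J \right)} = J^{2} l^{2}$ ($S{\left(l,J \right)} = \left(J l\right)^{2} = J^{2} l^{2}$)
$\left(x + S{\left(9,I{\left(-5,6 \right)} \right)}\right) Z{\left(s \right)} = \left(-54 + 2^{2} \cdot 9^{2}\right) \left(-6\right)^{2} = \left(-54 + 4 \cdot 81\right) 36 = \left(-54 + 324\right) 36 = 270 \cdot 36 = 9720$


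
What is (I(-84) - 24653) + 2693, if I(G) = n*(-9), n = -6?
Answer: -21906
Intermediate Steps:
I(G) = 54 (I(G) = -6*(-9) = 54)
(I(-84) - 24653) + 2693 = (54 - 24653) + 2693 = -24599 + 2693 = -21906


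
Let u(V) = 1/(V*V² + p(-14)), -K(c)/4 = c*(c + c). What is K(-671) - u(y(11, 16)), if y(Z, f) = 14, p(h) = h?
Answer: -9833263441/2730 ≈ -3.6019e+6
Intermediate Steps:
K(c) = -8*c² (K(c) = -4*c*(c + c) = -4*c*2*c = -8*c²)
u(V) = 1/(-14 + V³) (u(V) = 1/(V*V² - 14) = 1/(V³ - 14) = 1/(-14 + V³))
K(-671) - u(y(11, 16)) = -8*(-671)² - 1/(-14 + 14³) = -8*450241 - 1/(-14 + 2744) = -3601928 - 1/2730 = -9833263441/2730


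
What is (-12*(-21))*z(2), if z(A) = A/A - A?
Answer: -252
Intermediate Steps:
z(A) = 1 - A
(-12*(-21))*z(2) = (-12*(-21))*(1 - 1*2) = 252*(1 - 2) = 252*(-1) = -252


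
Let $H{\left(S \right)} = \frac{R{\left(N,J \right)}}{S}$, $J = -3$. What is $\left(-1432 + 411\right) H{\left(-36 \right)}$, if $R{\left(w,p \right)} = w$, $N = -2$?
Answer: $- \frac{1021}{18} \approx -56.722$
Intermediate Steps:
$H{\left(S \right)} = - \frac{2}{S}$
$\left(-1432 + 411\right) H{\left(-36 \right)} = \left(-1432 + 411\right) \left(- \frac{2}{-36}\right) = - 1021 \left(\left(-2\right) \left(- \frac{1}{36}\right)\right) = \left(-1021\right) \frac{1}{18} = - \frac{1021}{18}$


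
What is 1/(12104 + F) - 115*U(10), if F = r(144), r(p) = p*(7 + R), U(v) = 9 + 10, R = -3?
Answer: -27705799/12680 ≈ -2185.0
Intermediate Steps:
U(v) = 19
r(p) = 4*p (r(p) = p*(7 - 3) = p*4 = 4*p)
F = 576 (F = 4*144 = 576)
1/(12104 + F) - 115*U(10) = 1/(12104 + 576) - 115*19 = 1/12680 - 2185 = -27705799/12680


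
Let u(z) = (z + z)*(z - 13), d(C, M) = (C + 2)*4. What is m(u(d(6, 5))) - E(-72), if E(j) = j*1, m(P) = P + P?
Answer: 2504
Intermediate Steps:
d(C, M) = 8 + 4*C (d(C, M) = (2 + C)*4 = 8 + 4*C)
u(z) = 2*z*(-13 + z) (u(z) = (2*z)*(-13 + z) = 2*z*(-13 + z))
m(P) = 2*P
E(j) = j
m(u(d(6, 5))) - E(-72) = 2*(2*(8 + 4*6)*(-13 + (8 + 4*6))) - 1*(-72) = 2*(2*(8 + 24)*(-13 + (8 + 24))) + 72 = 2*(2*32*(-13 + 32)) + 72 = 2*(2*32*19) + 72 = 2*1216 + 72 = 2432 + 72 = 2504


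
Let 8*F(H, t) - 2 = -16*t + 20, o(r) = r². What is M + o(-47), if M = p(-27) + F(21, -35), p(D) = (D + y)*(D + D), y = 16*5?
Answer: -2321/4 ≈ -580.25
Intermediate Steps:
y = 80
F(H, t) = 11/4 - 2*t (F(H, t) = ¼ + (-16*t + 20)/8 = ¼ + (20 - 16*t)/8 = ¼ + (5/2 - 2*t) = 11/4 - 2*t)
p(D) = 2*D*(80 + D) (p(D) = (D + 80)*(D + D) = (80 + D)*(2*D) = 2*D*(80 + D))
M = -11157/4 (M = 2*(-27)*(80 - 27) + (11/4 - 2*(-35)) = 2*(-27)*53 + (11/4 + 70) = -2862 + 291/4 = -11157/4 ≈ -2789.3)
M + o(-47) = -11157/4 + (-47)² = -11157/4 + 2209 = -2321/4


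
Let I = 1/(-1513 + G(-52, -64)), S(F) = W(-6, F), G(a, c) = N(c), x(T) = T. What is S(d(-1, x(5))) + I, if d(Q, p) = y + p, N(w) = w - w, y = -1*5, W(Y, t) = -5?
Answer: -7566/1513 ≈ -5.0007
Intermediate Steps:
y = -5
N(w) = 0
G(a, c) = 0
d(Q, p) = -5 + p
S(F) = -5
I = -1/1513 (I = 1/(-1513 + 0) = 1/(-1513) = -1/1513 ≈ -0.00066094)
S(d(-1, x(5))) + I = -5 - 1/1513 = -7566/1513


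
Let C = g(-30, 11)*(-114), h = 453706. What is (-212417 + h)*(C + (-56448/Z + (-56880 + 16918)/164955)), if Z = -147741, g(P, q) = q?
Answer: -2457717147478272836/8123538885 ≈ -3.0254e+8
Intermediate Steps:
C = -1254 (C = 11*(-114) = -1254)
(-212417 + h)*(C + (-56448/Z + (-56880 + 16918)/164955)) = (-212417 + 453706)*(-1254 + (-56448/(-147741) + (-56880 + 16918)/164955)) = 241289*(-1254 + (-56448*(-1/147741) - 39962*1/164955)) = 241289*(-1254 + (18816/49247 - 39962/164955)) = 241289*(-1254 + 1135784666/8123538885) = 241289*(-10185781977124/8123538885) = -2457717147478272836/8123538885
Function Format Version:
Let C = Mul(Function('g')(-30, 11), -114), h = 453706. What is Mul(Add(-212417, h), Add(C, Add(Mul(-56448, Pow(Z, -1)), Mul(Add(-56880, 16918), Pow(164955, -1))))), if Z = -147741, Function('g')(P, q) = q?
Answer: Rational(-2457717147478272836, 8123538885) ≈ -3.0254e+8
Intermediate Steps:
C = -1254 (C = Mul(11, -114) = -1254)
Mul(Add(-212417, h), Add(C, Add(Mul(-56448, Pow(Z, -1)), Mul(Add(-56880, 16918), Pow(164955, -1))))) = Mul(Add(-212417, 453706), Add(-1254, Add(Mul(-56448, Pow(-147741, -1)), Mul(Add(-56880, 16918), Pow(164955, -1))))) = Mul(241289, Add(-1254, Add(Mul(-56448, Rational(-1, 147741)), Mul(-39962, Rational(1, 164955))))) = Mul(241289, Add(-1254, Add(Rational(18816, 49247), Rational(-39962, 164955)))) = Mul(241289, Add(-1254, Rational(1135784666, 8123538885))) = Mul(241289, Rational(-10185781977124, 8123538885)) = Rational(-2457717147478272836, 8123538885)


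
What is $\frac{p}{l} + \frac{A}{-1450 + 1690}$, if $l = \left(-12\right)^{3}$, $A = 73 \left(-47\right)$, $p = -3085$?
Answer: $- \frac{108091}{8640} \approx -12.511$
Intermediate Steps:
$A = -3431$
$l = -1728$
$\frac{p}{l} + \frac{A}{-1450 + 1690} = - \frac{3085}{-1728} - \frac{3431}{-1450 + 1690} = \left(-3085\right) \left(- \frac{1}{1728}\right) - \frac{3431}{240} = \frac{3085}{1728} - \frac{3431}{240} = - \frac{108091}{8640}$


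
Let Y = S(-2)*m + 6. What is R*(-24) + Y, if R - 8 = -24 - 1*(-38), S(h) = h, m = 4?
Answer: -530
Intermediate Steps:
R = 22 (R = 8 + (-24 - 1*(-38)) = 8 + (-24 + 38) = 8 + 14 = 22)
Y = -2 (Y = -2*4 + 6 = -8 + 6 = -2)
R*(-24) + Y = 22*(-24) - 2 = -528 - 2 = -530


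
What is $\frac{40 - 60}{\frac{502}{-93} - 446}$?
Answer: $\frac{93}{2099} \approx 0.044307$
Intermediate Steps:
$\frac{40 - 60}{\frac{502}{-93} - 446} = - \frac{20}{502 \left(- \frac{1}{93}\right) - 446} = - \frac{20}{- \frac{502}{93} - 446} = - \frac{20}{- \frac{41980}{93}} = \left(-20\right) \left(- \frac{93}{41980}\right) = \frac{93}{2099}$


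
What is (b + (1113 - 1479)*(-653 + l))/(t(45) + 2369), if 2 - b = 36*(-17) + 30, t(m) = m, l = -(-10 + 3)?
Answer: 118510/1207 ≈ 98.186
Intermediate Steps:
l = 7 (l = -1*(-7) = 7)
b = 584 (b = 2 - (36*(-17) + 30) = 2 - (-612 + 30) = 2 - 1*(-582) = 2 + 582 = 584)
(b + (1113 - 1479)*(-653 + l))/(t(45) + 2369) = (584 + (1113 - 1479)*(-653 + 7))/(45 + 2369) = (584 - 366*(-646))/2414 = (584 + 236436)*(1/2414) = 237020*(1/2414) = 118510/1207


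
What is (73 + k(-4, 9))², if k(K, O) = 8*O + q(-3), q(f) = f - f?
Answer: 21025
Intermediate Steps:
q(f) = 0
k(K, O) = 8*O (k(K, O) = 8*O + 0 = 8*O)
(73 + k(-4, 9))² = (73 + 8*9)² = (73 + 72)² = 145² = 21025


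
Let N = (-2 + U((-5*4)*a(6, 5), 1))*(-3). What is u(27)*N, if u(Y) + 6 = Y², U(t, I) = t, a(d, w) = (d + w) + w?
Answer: 698418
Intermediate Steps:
a(d, w) = d + 2*w
u(Y) = -6 + Y²
N = 966 (N = (-2 + (-5*4)*(6 + 2*5))*(-3) = (-2 - 20*(6 + 10))*(-3) = (-2 - 20*16)*(-3) = (-2 - 320)*(-3) = -322*(-3) = 966)
u(27)*N = (-6 + 27²)*966 = (-6 + 729)*966 = 723*966 = 698418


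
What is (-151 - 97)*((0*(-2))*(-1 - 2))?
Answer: 0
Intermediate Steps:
(-151 - 97)*((0*(-2))*(-1 - 2)) = -0*(-3) = -248*0 = 0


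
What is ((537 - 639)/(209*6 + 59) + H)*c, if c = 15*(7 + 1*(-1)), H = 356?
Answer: 42059340/1313 ≈ 32033.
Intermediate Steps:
c = 90 (c = 15*(7 - 1) = 15*6 = 90)
((537 - 639)/(209*6 + 59) + H)*c = ((537 - 639)/(209*6 + 59) + 356)*90 = (-102/(1254 + 59) + 356)*90 = (-102/1313 + 356)*90 = (467326/1313)*90 = 42059340/1313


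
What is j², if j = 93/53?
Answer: 8649/2809 ≈ 3.0790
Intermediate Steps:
j = 93/53 (j = 93*(1/53) = 93/53 ≈ 1.7547)
j² = (93/53)² = 8649/2809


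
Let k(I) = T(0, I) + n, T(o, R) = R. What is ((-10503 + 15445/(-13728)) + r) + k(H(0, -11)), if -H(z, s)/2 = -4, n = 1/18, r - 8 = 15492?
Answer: 206081873/41184 ≈ 5003.9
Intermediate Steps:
r = 15500 (r = 8 + 15492 = 15500)
n = 1/18 ≈ 0.055556
H(z, s) = 8 (H(z, s) = -2*(-4) = 8)
k(I) = 1/18 + I (k(I) = I + 1/18 = 1/18 + I)
((-10503 + 15445/(-13728)) + r) + k(H(0, -11)) = ((-10503 + 15445/(-13728)) + 15500) + (1/18 + 8) = ((-10503 + 15445*(-1/13728)) + 15500) + 145/18 = ((-10503 - 15445/13728) + 15500) + 145/18 = (-144200629/13728 + 15500) + 145/18 = 68583371/13728 + 145/18 = 206081873/41184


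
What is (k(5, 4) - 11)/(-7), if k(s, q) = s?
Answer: 6/7 ≈ 0.85714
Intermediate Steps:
(k(5, 4) - 11)/(-7) = (5 - 11)/(-7) = -⅐*(-6) = 6/7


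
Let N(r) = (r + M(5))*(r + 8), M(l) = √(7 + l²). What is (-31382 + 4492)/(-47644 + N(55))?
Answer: 1187973310/1951657033 + 6776280*√2/1951657033 ≈ 0.61361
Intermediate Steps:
N(r) = (8 + r)*(r + 4*√2) (N(r) = (r + √(7 + 5²))*(r + 8) = (r + √(7 + 25))*(8 + r) = (r + √32)*(8 + r) = (r + 4*√2)*(8 + r) = (8 + r)*(r + 4*√2))
(-31382 + 4492)/(-47644 + N(55)) = (-31382 + 4492)/(-47644 + (55² + 8*55 + 32*√2 + 4*55*√2)) = -26890/(-47644 + (3025 + 440 + 32*√2 + 220*√2)) = -26890/(-47644 + (3465 + 252*√2)) = -26890/(-44179 + 252*√2)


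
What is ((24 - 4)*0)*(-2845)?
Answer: 0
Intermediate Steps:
((24 - 4)*0)*(-2845) = (20*0)*(-2845) = 0*(-2845) = 0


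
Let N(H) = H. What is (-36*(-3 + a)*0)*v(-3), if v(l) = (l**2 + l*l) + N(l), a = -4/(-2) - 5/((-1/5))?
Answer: 0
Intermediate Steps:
a = 27 (a = -4*(-1/2) - 5/((-1*1/5)) = 2 - 5/(-1/5) = 2 - 5*(-5) = 2 + 25 = 27)
v(l) = l + 2*l**2 (v(l) = (l**2 + l*l) + l = (l**2 + l**2) + l = 2*l**2 + l = l + 2*l**2)
(-36*(-3 + a)*0)*v(-3) = (-36*(-3 + 27)*0)*(-3*(1 + 2*(-3))) = (-864*0)*(-3*(1 - 6)) = (-36*0)*(-3*(-5)) = 0*15 = 0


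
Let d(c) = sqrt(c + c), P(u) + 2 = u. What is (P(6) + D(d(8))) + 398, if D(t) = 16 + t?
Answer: 422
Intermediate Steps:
P(u) = -2 + u
d(c) = sqrt(2)*sqrt(c) (d(c) = sqrt(2*c) = sqrt(2)*sqrt(c))
(P(6) + D(d(8))) + 398 = ((-2 + 6) + (16 + sqrt(2)*sqrt(8))) + 398 = (4 + (16 + sqrt(2)*(2*sqrt(2)))) + 398 = (4 + (16 + 4)) + 398 = (4 + 20) + 398 = 24 + 398 = 422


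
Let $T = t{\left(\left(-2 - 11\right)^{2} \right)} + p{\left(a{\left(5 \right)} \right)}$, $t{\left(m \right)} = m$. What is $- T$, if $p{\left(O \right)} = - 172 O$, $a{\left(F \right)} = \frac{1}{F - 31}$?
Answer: $- \frac{2283}{13} \approx -175.62$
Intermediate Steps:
$a{\left(F \right)} = \frac{1}{-31 + F}$
$T = \frac{2283}{13}$ ($T = \left(-2 - 11\right)^{2} - \frac{172}{-31 + 5} = \left(-13\right)^{2} - \frac{172}{-26} = 169 - - \frac{86}{13} = 169 + \frac{86}{13} = \frac{2283}{13} \approx 175.62$)
$- T = \left(-1\right) \frac{2283}{13} = - \frac{2283}{13}$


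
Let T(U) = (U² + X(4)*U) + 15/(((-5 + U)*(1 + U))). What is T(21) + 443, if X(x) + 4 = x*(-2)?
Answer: 222479/352 ≈ 632.04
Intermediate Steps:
X(x) = -4 - 2*x (X(x) = -4 + x*(-2) = -4 - 2*x)
T(U) = U² - 12*U + 15/((1 + U)*(-5 + U)) (T(U) = (U² + (-4 - 2*4)*U) + 15/(((-5 + U)*(1 + U))) = (U² + (-4 - 8)*U) + 15/(((1 + U)*(-5 + U))) = (U² - 12*U) + 15*(1/((1 + U)*(-5 + U))) = (U² - 12*U) + 15/((1 + U)*(-5 + U)) = U² - 12*U + 15/((1 + U)*(-5 + U)))
T(21) + 443 = (-15 - 1*21⁴ - 60*21 - 43*21² + 16*21³)/(5 - 1*21² + 4*21) + 443 = (-15 - 1*194481 - 1260 - 43*441 + 16*9261)/(5 - 1*441 + 84) + 443 = (-15 - 194481 - 1260 - 18963 + 148176)/(5 - 441 + 84) + 443 = -66543/(-352) + 443 = -1/352*(-66543) + 443 = 66543/352 + 443 = 222479/352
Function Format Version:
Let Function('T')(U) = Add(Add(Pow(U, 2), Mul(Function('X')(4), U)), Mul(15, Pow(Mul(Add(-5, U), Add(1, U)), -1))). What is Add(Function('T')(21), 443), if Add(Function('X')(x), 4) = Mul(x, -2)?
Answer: Rational(222479, 352) ≈ 632.04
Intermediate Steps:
Function('X')(x) = Add(-4, Mul(-2, x)) (Function('X')(x) = Add(-4, Mul(x, -2)) = Add(-4, Mul(-2, x)))
Function('T')(U) = Add(Pow(U, 2), Mul(-12, U), Mul(15, Pow(Add(1, U), -1), Pow(Add(-5, U), -1))) (Function('T')(U) = Add(Add(Pow(U, 2), Mul(Add(-4, Mul(-2, 4)), U)), Mul(15, Pow(Mul(Add(-5, U), Add(1, U)), -1))) = Add(Add(Pow(U, 2), Mul(Add(-4, -8), U)), Mul(15, Pow(Mul(Add(1, U), Add(-5, U)), -1))) = Add(Add(Pow(U, 2), Mul(-12, U)), Mul(15, Mul(Pow(Add(1, U), -1), Pow(Add(-5, U), -1)))) = Add(Add(Pow(U, 2), Mul(-12, U)), Mul(15, Pow(Add(1, U), -1), Pow(Add(-5, U), -1))) = Add(Pow(U, 2), Mul(-12, U), Mul(15, Pow(Add(1, U), -1), Pow(Add(-5, U), -1))))
Add(Function('T')(21), 443) = Add(Mul(Pow(Add(5, Mul(-1, Pow(21, 2)), Mul(4, 21)), -1), Add(-15, Mul(-1, Pow(21, 4)), Mul(-60, 21), Mul(-43, Pow(21, 2)), Mul(16, Pow(21, 3)))), 443) = Add(Mul(Pow(Add(5, Mul(-1, 441), 84), -1), Add(-15, Mul(-1, 194481), -1260, Mul(-43, 441), Mul(16, 9261))), 443) = Add(Mul(Pow(Add(5, -441, 84), -1), Add(-15, -194481, -1260, -18963, 148176)), 443) = Add(Mul(Pow(-352, -1), -66543), 443) = Add(Mul(Rational(-1, 352), -66543), 443) = Add(Rational(66543, 352), 443) = Rational(222479, 352)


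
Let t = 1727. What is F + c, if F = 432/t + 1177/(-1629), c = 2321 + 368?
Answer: 7563589036/2813283 ≈ 2688.5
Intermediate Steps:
c = 2689
F = -1328951/2813283 (F = 432/1727 + 1177/(-1629) = 432*(1/1727) + 1177*(-1/1629) = 432/1727 - 1177/1629 = -1328951/2813283 ≈ -0.47238)
F + c = -1328951/2813283 + 2689 = 7563589036/2813283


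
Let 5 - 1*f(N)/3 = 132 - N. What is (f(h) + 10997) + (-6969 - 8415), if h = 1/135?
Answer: -214559/45 ≈ -4768.0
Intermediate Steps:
h = 1/135 ≈ 0.0074074
f(N) = -381 + 3*N (f(N) = 15 - 3*(132 - N) = 15 + (-396 + 3*N) = -381 + 3*N)
(f(h) + 10997) + (-6969 - 8415) = ((-381 + 3*(1/135)) + 10997) + (-6969 - 8415) = ((-381 + 1/45) + 10997) - 15384 = (-17144/45 + 10997) - 15384 = 477721/45 - 15384 = -214559/45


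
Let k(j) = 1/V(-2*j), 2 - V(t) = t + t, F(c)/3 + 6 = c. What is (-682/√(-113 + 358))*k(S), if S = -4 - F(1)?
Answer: -341*√5/805 ≈ -0.94720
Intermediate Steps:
F(c) = -18 + 3*c
S = 11 (S = -4 - (-18 + 3*1) = -4 - (-18 + 3) = -4 - 1*(-15) = -4 + 15 = 11)
V(t) = 2 - 2*t (V(t) = 2 - (t + t) = 2 - 2*t)
k(j) = 1/(2 + 4*j) (k(j) = 1/(2 - (-4)*j) = 1/(2 + 4*j))
(-682/√(-113 + 358))*k(S) = (-682/√(-113 + 358))*(1/(2*(1 + 2*11))) = (-682*√5/35)*(1/(2*(1 + 22))) = (-682*√5/35)*((½)/23) = (-682*√5/35)*((½)*(1/23)) = -682*√5/35*(1/46) = -341*√5/805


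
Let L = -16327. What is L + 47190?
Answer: 30863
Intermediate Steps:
L + 47190 = -16327 + 47190 = 30863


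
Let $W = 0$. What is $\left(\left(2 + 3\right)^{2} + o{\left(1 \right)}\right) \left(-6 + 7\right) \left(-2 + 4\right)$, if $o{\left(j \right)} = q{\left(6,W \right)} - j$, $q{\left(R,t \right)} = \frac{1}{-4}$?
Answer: $\frac{95}{2} \approx 47.5$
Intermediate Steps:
$q{\left(R,t \right)} = - \frac{1}{4}$
$o{\left(j \right)} = - \frac{1}{4} - j$
$\left(\left(2 + 3\right)^{2} + o{\left(1 \right)}\right) \left(-6 + 7\right) \left(-2 + 4\right) = \left(\left(2 + 3\right)^{2} - \frac{5}{4}\right) \left(-6 + 7\right) \left(-2 + 4\right) = \left(5^{2} - \frac{5}{4}\right) 1 \cdot 2 = \left(25 - \frac{5}{4}\right) 2 = \frac{95}{4} \cdot 2 = \frac{95}{2}$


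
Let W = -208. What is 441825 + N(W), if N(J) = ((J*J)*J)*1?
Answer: -8557087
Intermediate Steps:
N(J) = J³ (N(J) = (J²*J)*1 = J³*1 = J³)
441825 + N(W) = 441825 + (-208)³ = 441825 - 8998912 = -8557087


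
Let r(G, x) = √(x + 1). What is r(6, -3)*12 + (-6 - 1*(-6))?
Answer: 12*I*√2 ≈ 16.971*I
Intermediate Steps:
r(G, x) = √(1 + x)
r(6, -3)*12 + (-6 - 1*(-6)) = √(1 - 3)*12 + (-6 - 1*(-6)) = √(-2)*12 + (-6 + 6) = (I*√2)*12 + 0 = 12*I*√2 + 0 = 12*I*√2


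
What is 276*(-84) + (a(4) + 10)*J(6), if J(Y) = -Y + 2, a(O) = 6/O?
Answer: -23230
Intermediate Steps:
J(Y) = 2 - Y
276*(-84) + (a(4) + 10)*J(6) = 276*(-84) + (6/4 + 10)*(2 - 1*6) = -23184 + (6*(¼) + 10)*(2 - 6) = -23184 + (3/2 + 10)*(-4) = -23184 + (23/2)*(-4) = -23184 - 46 = -23230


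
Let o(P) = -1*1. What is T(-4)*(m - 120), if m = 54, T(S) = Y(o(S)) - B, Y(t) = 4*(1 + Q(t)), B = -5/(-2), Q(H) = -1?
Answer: 165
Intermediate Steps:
o(P) = -1
B = 5/2 (B = -5*(-½) = 5/2 ≈ 2.5000)
Y(t) = 0 (Y(t) = 4*(1 - 1) = 4*0 = 0)
T(S) = -5/2 (T(S) = 0 - 1*5/2 = 0 - 5/2 = -5/2)
T(-4)*(m - 120) = -5*(54 - 120)/2 = -5/2*(-66) = 165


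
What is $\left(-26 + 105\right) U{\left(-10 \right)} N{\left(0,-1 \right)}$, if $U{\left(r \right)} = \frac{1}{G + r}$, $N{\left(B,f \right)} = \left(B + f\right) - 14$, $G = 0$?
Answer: $\frac{237}{2} \approx 118.5$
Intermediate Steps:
$N{\left(B,f \right)} = -14 + B + f$
$U{\left(r \right)} = \frac{1}{r}$ ($U{\left(r \right)} = \frac{1}{0 + r} = \frac{1}{r}$)
$\left(-26 + 105\right) U{\left(-10 \right)} N{\left(0,-1 \right)} = \frac{-26 + 105}{-10} \left(-14 + 0 - 1\right) = 79 \left(- \frac{1}{10}\right) \left(-15\right) = \left(- \frac{79}{10}\right) \left(-15\right) = \frac{237}{2}$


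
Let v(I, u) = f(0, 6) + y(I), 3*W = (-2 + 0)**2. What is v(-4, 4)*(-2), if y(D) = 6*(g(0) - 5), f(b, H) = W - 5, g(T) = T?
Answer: 202/3 ≈ 67.333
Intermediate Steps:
W = 4/3 (W = (-2 + 0)**2/3 = (1/3)*(-2)**2 = (1/3)*4 = 4/3 ≈ 1.3333)
f(b, H) = -11/3 (f(b, H) = 4/3 - 5 = -11/3)
y(D) = -30 (y(D) = 6*(0 - 5) = 6*(-5) = -30)
v(I, u) = -101/3 (v(I, u) = -11/3 - 30 = -101/3)
v(-4, 4)*(-2) = -101/3*(-2) = 202/3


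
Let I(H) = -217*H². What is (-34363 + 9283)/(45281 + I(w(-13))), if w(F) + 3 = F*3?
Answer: 25080/337507 ≈ 0.074310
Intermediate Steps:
w(F) = -3 + 3*F (w(F) = -3 + F*3 = -3 + 3*F)
(-34363 + 9283)/(45281 + I(w(-13))) = (-34363 + 9283)/(45281 - 217*(-3 + 3*(-13))²) = -25080/(45281 - 217*(-3 - 39)²) = -25080/(45281 - 217*(-42)²) = -25080/(45281 - 217*1764) = -25080/(45281 - 382788) = -25080/(-337507) = -25080*(-1/337507) = 25080/337507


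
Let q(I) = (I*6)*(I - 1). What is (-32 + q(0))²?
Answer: 1024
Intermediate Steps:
q(I) = 6*I*(-1 + I) (q(I) = (6*I)*(-1 + I) = 6*I*(-1 + I))
(-32 + q(0))² = (-32 + 6*0*(-1 + 0))² = (-32 + 6*0*(-1))² = (-32 + 0)² = (-32)² = 1024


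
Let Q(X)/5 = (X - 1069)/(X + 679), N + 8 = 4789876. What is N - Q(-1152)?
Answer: 2265596459/473 ≈ 4.7898e+6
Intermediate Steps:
N = 4789868 (N = -8 + 4789876 = 4789868)
Q(X) = 5*(-1069 + X)/(679 + X) (Q(X) = 5*((X - 1069)/(X + 679)) = 5*((-1069 + X)/(679 + X)) = 5*(-1069 + X)/(679 + X))
N - Q(-1152) = 4789868 - 5*(-1069 - 1152)/(679 - 1152) = 4789868 - 5*(-2221)/(-473) = 4789868 - 5*(-1)*(-2221)/473 = 4789868 - 1*11105/473 = 4789868 - 11105/473 = 2265596459/473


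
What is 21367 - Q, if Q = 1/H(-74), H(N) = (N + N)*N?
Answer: 234011383/10952 ≈ 21367.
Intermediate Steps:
H(N) = 2*N² (H(N) = (2*N)*N = 2*N²)
Q = 1/10952 (Q = 1/(2*(-74)²) = 1/(2*5476) = 1/10952 ≈ 9.1308e-5)
21367 - Q = 21367 - 1*1/10952 = 21367 - 1/10952 = 234011383/10952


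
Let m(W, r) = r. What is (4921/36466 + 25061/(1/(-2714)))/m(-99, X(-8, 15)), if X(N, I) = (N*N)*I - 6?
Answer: -826751729081/11596188 ≈ -71295.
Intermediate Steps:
X(N, I) = -6 + I*N² (X(N, I) = N²*I - 6 = I*N² - 6 = -6 + I*N²)
(4921/36466 + 25061/(1/(-2714)))/m(-99, X(-8, 15)) = (4921/36466 + 25061/(1/(-2714)))/(-6 + 15*(-8)²) = (4921*(1/36466) + 25061/(-1/2714))/(-6 + 15*64) = (4921/36466 + 25061*(-2714))/(-6 + 960) = (4921/36466 - 68015554)/954 = -2480255187243/36466*1/954 = -826751729081/11596188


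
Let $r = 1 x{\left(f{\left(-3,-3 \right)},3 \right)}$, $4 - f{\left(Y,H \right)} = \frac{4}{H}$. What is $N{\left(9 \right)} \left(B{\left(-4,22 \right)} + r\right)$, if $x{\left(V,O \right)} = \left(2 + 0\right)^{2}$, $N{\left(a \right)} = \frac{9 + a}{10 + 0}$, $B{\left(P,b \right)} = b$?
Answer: $\frac{234}{5} \approx 46.8$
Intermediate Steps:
$f{\left(Y,H \right)} = 4 - \frac{4}{H}$
$N{\left(a \right)} = \frac{9}{10} + \frac{a}{10}$ ($N{\left(a \right)} = \frac{9 + a}{10} = \left(9 + a\right) \frac{1}{10} = \frac{9}{10} + \frac{a}{10}$)
$x{\left(V,O \right)} = 4$ ($x{\left(V,O \right)} = 2^{2} = 4$)
$r = 4$ ($r = 1 \cdot 4 = 4$)
$N{\left(9 \right)} \left(B{\left(-4,22 \right)} + r\right) = \left(\frac{9}{10} + \frac{1}{10} \cdot 9\right) \left(22 + 4\right) = \left(\frac{9}{10} + \frac{9}{10}\right) 26 = \frac{9}{5} \cdot 26 = \frac{234}{5}$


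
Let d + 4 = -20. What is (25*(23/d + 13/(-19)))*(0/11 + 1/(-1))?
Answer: 18725/456 ≈ 41.064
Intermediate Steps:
d = -24 (d = -4 - 20 = -24)
(25*(23/d + 13/(-19)))*(0/11 + 1/(-1)) = (25*(23/(-24) + 13/(-19)))*(0/11 + 1/(-1)) = (25*(23*(-1/24) + 13*(-1/19)))*(0*(1/11) + 1*(-1)) = (25*(-23/24 - 13/19))*(0 - 1) = (25*(-749/456))*(-1) = -18725/456*(-1) = 18725/456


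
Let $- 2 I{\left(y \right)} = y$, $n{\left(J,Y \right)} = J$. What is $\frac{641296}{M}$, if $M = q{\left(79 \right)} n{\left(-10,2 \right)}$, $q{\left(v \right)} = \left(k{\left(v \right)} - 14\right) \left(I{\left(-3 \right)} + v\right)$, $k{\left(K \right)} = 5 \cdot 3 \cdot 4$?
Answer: $- \frac{320648}{18515} \approx -17.318$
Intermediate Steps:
$k{\left(K \right)} = 60$ ($k{\left(K \right)} = 15 \cdot 4 = 60$)
$I{\left(y \right)} = - \frac{y}{2}$
$q{\left(v \right)} = 69 + 46 v$ ($q{\left(v \right)} = \left(60 - 14\right) \left(\left(- \frac{1}{2}\right) \left(-3\right) + v\right) = 46 \left(\frac{3}{2} + v\right) = 69 + 46 v$)
$M = -37030$ ($M = \left(69 + 46 \cdot 79\right) \left(-10\right) = \left(69 + 3634\right) \left(-10\right) = 3703 \left(-10\right) = -37030$)
$\frac{641296}{M} = \frac{641296}{-37030} = 641296 \left(- \frac{1}{37030}\right) = - \frac{320648}{18515}$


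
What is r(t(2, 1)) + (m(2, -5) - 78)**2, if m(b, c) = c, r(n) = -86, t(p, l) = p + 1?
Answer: 6803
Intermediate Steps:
t(p, l) = 1 + p
r(t(2, 1)) + (m(2, -5) - 78)**2 = -86 + (-5 - 78)**2 = -86 + (-83)**2 = -86 + 6889 = 6803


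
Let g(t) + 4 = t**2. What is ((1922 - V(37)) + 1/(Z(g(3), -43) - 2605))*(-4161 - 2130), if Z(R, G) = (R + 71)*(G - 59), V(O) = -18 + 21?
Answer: -125034140862/10357 ≈ -1.2072e+7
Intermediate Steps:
V(O) = 3
g(t) = -4 + t**2
Z(R, G) = (-59 + G)*(71 + R) (Z(R, G) = (71 + R)*(-59 + G) = (-59 + G)*(71 + R))
((1922 - V(37)) + 1/(Z(g(3), -43) - 2605))*(-4161 - 2130) = ((1922 - 1*3) + 1/((-4189 - 59*(-4 + 3**2) + 71*(-43) - 43*(-4 + 3**2)) - 2605))*(-4161 - 2130) = ((1922 - 3) + 1/((-4189 - 59*(-4 + 9) - 3053 - 43*(-4 + 9)) - 2605))*(-6291) = (1919 + 1/((-4189 - 59*5 - 3053 - 43*5) - 2605))*(-6291) = (1919 + 1/((-4189 - 295 - 3053 - 215) - 2605))*(-6291) = (1919 + 1/(-7752 - 2605))*(-6291) = (1919 + 1/(-10357))*(-6291) = (1919 - 1/10357)*(-6291) = (19875082/10357)*(-6291) = -125034140862/10357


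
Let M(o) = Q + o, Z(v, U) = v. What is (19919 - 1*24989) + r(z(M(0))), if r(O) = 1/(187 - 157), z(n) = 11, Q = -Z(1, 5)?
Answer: -152099/30 ≈ -5070.0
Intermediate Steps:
Q = -1 (Q = -1*1 = -1)
M(o) = -1 + o
r(O) = 1/30
(19919 - 1*24989) + r(z(M(0))) = (19919 - 1*24989) + 1/30 = (19919 - 24989) + 1/30 = -5070 + 1/30 = -152099/30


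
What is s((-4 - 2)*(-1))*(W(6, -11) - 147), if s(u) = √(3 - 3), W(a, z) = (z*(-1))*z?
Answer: 0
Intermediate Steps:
W(a, z) = -z² (W(a, z) = (-z)*z = -z²)
s(u) = 0 (s(u) = √0 = 0)
s((-4 - 2)*(-1))*(W(6, -11) - 147) = 0*(-1*(-11)² - 147) = 0*(-1*121 - 147) = 0*(-121 - 147) = 0*(-268) = 0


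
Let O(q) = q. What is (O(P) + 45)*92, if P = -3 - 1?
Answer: 3772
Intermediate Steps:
P = -4
(O(P) + 45)*92 = (-4 + 45)*92 = 41*92 = 3772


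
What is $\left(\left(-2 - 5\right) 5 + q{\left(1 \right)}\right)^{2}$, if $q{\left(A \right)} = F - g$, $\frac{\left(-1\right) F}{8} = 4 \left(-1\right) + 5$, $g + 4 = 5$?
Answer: $1936$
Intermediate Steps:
$g = 1$ ($g = -4 + 5 = 1$)
$F = -8$ ($F = - 8 \left(4 \left(-1\right) + 5\right) = - 8 \left(-4 + 5\right) = \left(-8\right) 1 = -8$)
$q{\left(A \right)} = -9$ ($q{\left(A \right)} = -8 - 1 = -9$)
$\left(\left(-2 - 5\right) 5 + q{\left(1 \right)}\right)^{2} = \left(\left(-2 - 5\right) 5 - 9\right)^{2} = \left(\left(-7\right) 5 - 9\right)^{2} = \left(-35 - 9\right)^{2} = \left(-44\right)^{2} = 1936$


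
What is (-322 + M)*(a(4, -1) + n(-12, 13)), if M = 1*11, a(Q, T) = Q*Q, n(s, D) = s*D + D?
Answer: 39497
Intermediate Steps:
n(s, D) = D + D*s (n(s, D) = D*s + D = D + D*s)
a(Q, T) = Q²
M = 11
(-322 + M)*(a(4, -1) + n(-12, 13)) = (-322 + 11)*(4² + 13*(1 - 12)) = -311*(16 + 13*(-11)) = -311*(16 - 143) = -311*(-127) = 39497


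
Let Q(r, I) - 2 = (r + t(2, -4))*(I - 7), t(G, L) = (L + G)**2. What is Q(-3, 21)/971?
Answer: 16/971 ≈ 0.016478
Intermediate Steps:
t(G, L) = (G + L)**2
Q(r, I) = 2 + (-7 + I)*(4 + r) (Q(r, I) = 2 + (r + (2 - 4)**2)*(I - 7) = 2 + (r + (-2)**2)*(-7 + I) = 2 + (r + 4)*(-7 + I) = 2 + (4 + r)*(-7 + I) = 2 + (-7 + I)*(4 + r))
Q(-3, 21)/971 = (-26 - 7*(-3) + 4*21 + 21*(-3))/971 = (-26 + 21 + 84 - 63)*(1/971) = 16*(1/971) = 16/971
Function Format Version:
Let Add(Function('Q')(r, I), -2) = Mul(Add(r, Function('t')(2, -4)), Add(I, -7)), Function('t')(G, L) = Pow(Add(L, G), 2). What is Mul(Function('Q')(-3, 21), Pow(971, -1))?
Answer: Rational(16, 971) ≈ 0.016478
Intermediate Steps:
Function('t')(G, L) = Pow(Add(G, L), 2)
Function('Q')(r, I) = Add(2, Mul(Add(-7, I), Add(4, r))) (Function('Q')(r, I) = Add(2, Mul(Add(r, Pow(Add(2, -4), 2)), Add(I, -7))) = Add(2, Mul(Add(r, Pow(-2, 2)), Add(-7, I))) = Add(2, Mul(Add(r, 4), Add(-7, I))) = Add(2, Mul(Add(4, r), Add(-7, I))) = Add(2, Mul(Add(-7, I), Add(4, r))))
Mul(Function('Q')(-3, 21), Pow(971, -1)) = Mul(Add(-26, Mul(-7, -3), Mul(4, 21), Mul(21, -3)), Pow(971, -1)) = Mul(Add(-26, 21, 84, -63), Rational(1, 971)) = Mul(16, Rational(1, 971)) = Rational(16, 971)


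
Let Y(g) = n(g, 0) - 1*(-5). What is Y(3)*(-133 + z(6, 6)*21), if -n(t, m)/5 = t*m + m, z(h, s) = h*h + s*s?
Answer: 6895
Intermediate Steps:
z(h, s) = h² + s²
n(t, m) = -5*m - 5*m*t (n(t, m) = -5*(t*m + m) = -5*(m*t + m) = -5*(m + m*t) = -5*m - 5*m*t)
Y(g) = 5 (Y(g) = -5*0*(1 + g) - 1*(-5) = 0 + 5 = 5)
Y(3)*(-133 + z(6, 6)*21) = 5*(-133 + (6² + 6²)*21) = 5*(-133 + (36 + 36)*21) = 5*(-133 + 72*21) = 5*(-133 + 1512) = 5*1379 = 6895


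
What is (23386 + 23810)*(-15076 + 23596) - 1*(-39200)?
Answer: 402149120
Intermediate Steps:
(23386 + 23810)*(-15076 + 23596) - 1*(-39200) = 47196*8520 + 39200 = 402109920 + 39200 = 402149120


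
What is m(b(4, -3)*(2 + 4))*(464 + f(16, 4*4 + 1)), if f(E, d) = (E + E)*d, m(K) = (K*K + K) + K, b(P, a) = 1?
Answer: 48384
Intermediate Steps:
m(K) = K² + 2*K (m(K) = (K² + K) + K = (K + K²) + K = K² + 2*K)
f(E, d) = 2*E*d (f(E, d) = (2*E)*d = 2*E*d)
m(b(4, -3)*(2 + 4))*(464 + f(16, 4*4 + 1)) = ((1*(2 + 4))*(2 + 1*(2 + 4)))*(464 + 2*16*(4*4 + 1)) = ((1*6)*(2 + 1*6))*(464 + 2*16*(16 + 1)) = (6*(2 + 6))*(464 + 2*16*17) = (6*8)*(464 + 544) = 48*1008 = 48384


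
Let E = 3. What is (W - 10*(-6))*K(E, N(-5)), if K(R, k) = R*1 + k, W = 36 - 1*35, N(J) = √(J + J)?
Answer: 183 + 61*I*√10 ≈ 183.0 + 192.9*I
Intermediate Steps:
N(J) = √2*√J (N(J) = √(2*J) = √2*√J)
W = 1 (W = 36 - 35 = 1)
K(R, k) = R + k
(W - 10*(-6))*K(E, N(-5)) = (1 - 10*(-6))*(3 + √2*√(-5)) = (1 + 60)*(3 + √2*(I*√5)) = 61*(3 + I*√10) = 183 + 61*I*√10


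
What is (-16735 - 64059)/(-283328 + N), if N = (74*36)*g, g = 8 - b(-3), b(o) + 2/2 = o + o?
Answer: 1393/4196 ≈ 0.33198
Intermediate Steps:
b(o) = -1 + 2*o (b(o) = -1 + (o + o) = -1 + 2*o)
g = 15 (g = 8 - (-1 + 2*(-3)) = 8 - (-1 - 6) = 8 - 1*(-7) = 8 + 7 = 15)
N = 39960 (N = (74*36)*15 = 2664*15 = 39960)
(-16735 - 64059)/(-283328 + N) = (-16735 - 64059)/(-283328 + 39960) = -80794/(-243368) = -80794*(-1/243368) = 1393/4196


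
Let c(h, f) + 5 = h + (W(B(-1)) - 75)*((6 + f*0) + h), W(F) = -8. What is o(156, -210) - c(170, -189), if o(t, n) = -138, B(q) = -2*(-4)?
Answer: 14305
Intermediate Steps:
B(q) = 8
c(h, f) = -503 - 82*h (c(h, f) = -5 + (h + (-8 - 75)*((6 + f*0) + h)) = -5 + (h - 83*((6 + 0) + h)) = -5 + (h - 83*(6 + h)) = -5 + (h + (-498 - 83*h)) = -5 + (-498 - 82*h) = -503 - 82*h)
o(156, -210) - c(170, -189) = -138 - (-503 - 82*170) = -138 - (-503 - 13940) = -138 - 1*(-14443) = -138 + 14443 = 14305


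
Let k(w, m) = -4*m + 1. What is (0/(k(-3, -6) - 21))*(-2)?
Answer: 0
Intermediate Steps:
k(w, m) = 1 - 4*m
(0/(k(-3, -6) - 21))*(-2) = (0/((1 - 4*(-6)) - 21))*(-2) = (0/((1 + 24) - 21))*(-2) = (0/(25 - 21))*(-2) = (0/4)*(-2) = (0*(¼))*(-2) = 0*(-2) = 0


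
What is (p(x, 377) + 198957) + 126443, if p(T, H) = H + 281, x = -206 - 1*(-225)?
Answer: 326058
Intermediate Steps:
x = 19 (x = -206 + 225 = 19)
p(T, H) = 281 + H
(p(x, 377) + 198957) + 126443 = ((281 + 377) + 198957) + 126443 = (658 + 198957) + 126443 = 199615 + 126443 = 326058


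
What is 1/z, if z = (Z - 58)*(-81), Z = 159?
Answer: -1/8181 ≈ -0.00012223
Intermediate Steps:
z = -8181 (z = (159 - 58)*(-81) = 101*(-81) = -8181)
1/z = 1/(-8181) = -1/8181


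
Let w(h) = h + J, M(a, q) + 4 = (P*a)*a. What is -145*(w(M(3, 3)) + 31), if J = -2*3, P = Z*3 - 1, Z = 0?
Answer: -1740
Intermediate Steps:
P = -1 (P = 0*3 - 1 = 0 - 1 = -1)
M(a, q) = -4 - a² (M(a, q) = -4 + (-a)*a = -4 - a²)
J = -6
w(h) = -6 + h (w(h) = h - 6 = -6 + h)
-145*(w(M(3, 3)) + 31) = -145*((-6 + (-4 - 1*3²)) + 31) = -145*((-6 + (-4 - 1*9)) + 31) = -145*((-6 + (-4 - 9)) + 31) = -145*((-6 - 13) + 31) = -145*(-19 + 31) = -145*12 = -1740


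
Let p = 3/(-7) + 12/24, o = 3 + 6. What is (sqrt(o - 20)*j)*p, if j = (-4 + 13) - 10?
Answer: -I*sqrt(11)/14 ≈ -0.2369*I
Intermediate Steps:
o = 9
p = 1/14 (p = 3*(-1/7) + 12*(1/24) = -3/7 + 1/2 = 1/14 ≈ 0.071429)
j = -1 (j = 9 - 10 = -1)
(sqrt(o - 20)*j)*p = (sqrt(9 - 20)*(-1))*(1/14) = (sqrt(-11)*(-1))*(1/14) = ((I*sqrt(11))*(-1))*(1/14) = -I*sqrt(11)*(1/14) = -I*sqrt(11)/14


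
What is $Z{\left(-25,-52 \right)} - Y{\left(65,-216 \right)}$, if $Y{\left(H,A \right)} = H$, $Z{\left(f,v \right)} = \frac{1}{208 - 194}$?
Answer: $- \frac{909}{14} \approx -64.929$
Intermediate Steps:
$Z{\left(f,v \right)} = \frac{1}{14}$
$Z{\left(-25,-52 \right)} - Y{\left(65,-216 \right)} = \frac{1}{14} - 65 = - \frac{909}{14}$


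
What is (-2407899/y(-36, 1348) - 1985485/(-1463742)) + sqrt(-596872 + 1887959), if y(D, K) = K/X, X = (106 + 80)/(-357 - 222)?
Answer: 27379776424892/47601621711 + sqrt(1291087) ≈ 1711.4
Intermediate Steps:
X = -62/193 (X = 186/(-579) = 186*(-1/579) = -62/193 ≈ -0.32124)
y(D, K) = -193*K/62 (y(D, K) = K/(-62/193) = K*(-193/62) = -193*K/62)
(-2407899/y(-36, 1348) - 1985485/(-1463742)) + sqrt(-596872 + 1887959) = (-2407899/((-193/62*1348)) - 1985485/(-1463742)) + sqrt(-596872 + 1887959) = (-2407899/(-130082/31) - 1985485*(-1/1463742)) + sqrt(1291087) = (-2407899*(-31/130082) + 1985485/1463742) + sqrt(1291087) = (74644869/130082 + 1985485/1463742) + sqrt(1291087) = 27379776424892/47601621711 + sqrt(1291087)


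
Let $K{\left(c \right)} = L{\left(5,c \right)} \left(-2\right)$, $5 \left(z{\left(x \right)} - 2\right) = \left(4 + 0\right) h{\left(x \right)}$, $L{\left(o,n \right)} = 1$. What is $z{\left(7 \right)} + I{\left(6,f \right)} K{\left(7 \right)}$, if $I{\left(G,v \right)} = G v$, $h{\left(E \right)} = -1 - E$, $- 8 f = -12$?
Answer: $- \frac{112}{5} \approx -22.4$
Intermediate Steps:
$f = \frac{3}{2}$ ($f = \left(- \frac{1}{8}\right) \left(-12\right) = \frac{3}{2} \approx 1.5$)
$z{\left(x \right)} = \frac{6}{5} - \frac{4 x}{5}$ ($z{\left(x \right)} = 2 + \frac{\left(4 + 0\right) \left(-1 - x\right)}{5} = 2 + \frac{4 \left(-1 - x\right)}{5} = 2 + \frac{-4 - 4 x}{5} = 2 - \left(\frac{4}{5} + \frac{4 x}{5}\right) = \frac{6}{5} - \frac{4 x}{5}$)
$K{\left(c \right)} = -2$ ($K{\left(c \right)} = 1 \left(-2\right) = -2$)
$z{\left(7 \right)} + I{\left(6,f \right)} K{\left(7 \right)} = \left(\frac{6}{5} - \frac{28}{5}\right) + 6 \cdot \frac{3}{2} \left(-2\right) = \left(\frac{6}{5} - \frac{28}{5}\right) + 9 \left(-2\right) = - \frac{22}{5} - 18 = - \frac{112}{5}$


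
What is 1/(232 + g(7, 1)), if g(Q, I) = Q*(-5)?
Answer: 1/197 ≈ 0.0050761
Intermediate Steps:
g(Q, I) = -5*Q
1/(232 + g(7, 1)) = 1/(232 - 5*7) = 1/(232 - 35) = 1/197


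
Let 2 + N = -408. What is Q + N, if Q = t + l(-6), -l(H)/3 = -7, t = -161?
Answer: -550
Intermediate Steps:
N = -410 (N = -2 - 408 = -410)
l(H) = 21 (l(H) = -3*(-7) = 21)
Q = -140 (Q = -161 + 21 = -140)
Q + N = -140 - 410 = -550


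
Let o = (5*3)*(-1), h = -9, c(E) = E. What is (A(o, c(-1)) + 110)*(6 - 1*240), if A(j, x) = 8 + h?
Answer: -25506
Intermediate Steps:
o = -15 (o = 15*(-1) = -15)
A(j, x) = -1 (A(j, x) = 8 - 9 = -1)
(A(o, c(-1)) + 110)*(6 - 1*240) = (-1 + 110)*(6 - 1*240) = 109*(6 - 240) = 109*(-234) = -25506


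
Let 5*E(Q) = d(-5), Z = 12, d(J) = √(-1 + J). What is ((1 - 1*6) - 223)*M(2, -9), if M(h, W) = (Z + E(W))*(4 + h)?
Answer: -16416 - 1368*I*√6/5 ≈ -16416.0 - 670.18*I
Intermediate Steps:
E(Q) = I*√6/5 (E(Q) = √(-1 - 5)/5 = √(-6)/5 = (I*√6)/5 = I*√6/5)
M(h, W) = (4 + h)*(12 + I*√6/5) (M(h, W) = (12 + I*√6/5)*(4 + h) = (4 + h)*(12 + I*√6/5))
((1 - 1*6) - 223)*M(2, -9) = ((1 - 1*6) - 223)*(48 + 12*2 + 4*I*√6/5 + (⅕)*I*2*√6) = ((1 - 6) - 223)*(48 + 24 + 4*I*√6/5 + 2*I*√6/5) = (-5 - 223)*(72 + 6*I*√6/5) = -228*(72 + 6*I*√6/5) = -16416 - 1368*I*√6/5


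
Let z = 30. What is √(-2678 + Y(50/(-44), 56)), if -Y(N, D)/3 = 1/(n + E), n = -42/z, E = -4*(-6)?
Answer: I*√34197077/113 ≈ 51.751*I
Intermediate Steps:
E = 24
n = -7/5 (n = -42/30 = -42*1/30 = -7/5 ≈ -1.4000)
Y(N, D) = -15/113 (Y(N, D) = -3/(-7/5 + 24) = -3/113/5 = -3*5/113 = -15/113)
√(-2678 + Y(50/(-44), 56)) = √(-2678 - 15/113) = √(-302629/113) = I*√34197077/113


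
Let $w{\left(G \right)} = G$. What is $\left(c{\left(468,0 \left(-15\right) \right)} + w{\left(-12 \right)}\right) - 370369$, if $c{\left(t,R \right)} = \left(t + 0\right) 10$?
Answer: $-365701$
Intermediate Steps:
$c{\left(t,R \right)} = 10 t$ ($c{\left(t,R \right)} = t 10 = 10 t$)
$\left(c{\left(468,0 \left(-15\right) \right)} + w{\left(-12 \right)}\right) - 370369 = \left(10 \cdot 468 - 12\right) - 370369 = \left(4680 - 12\right) - 370369 = 4668 - 370369 = -365701$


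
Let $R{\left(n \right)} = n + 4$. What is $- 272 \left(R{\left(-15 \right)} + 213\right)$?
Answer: $-54944$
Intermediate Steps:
$R{\left(n \right)} = 4 + n$
$- 272 \left(R{\left(-15 \right)} + 213\right) = - 272 \left(\left(4 - 15\right) + 213\right) = - 272 \left(-11 + 213\right) = \left(-272\right) 202 = -54944$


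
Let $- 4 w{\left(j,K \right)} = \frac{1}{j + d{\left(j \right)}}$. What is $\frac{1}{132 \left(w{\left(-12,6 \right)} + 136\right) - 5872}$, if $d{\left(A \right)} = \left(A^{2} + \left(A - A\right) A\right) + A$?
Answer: $\frac{40}{483189} \approx 8.2783 \cdot 10^{-5}$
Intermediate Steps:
$d{\left(A \right)} = A + A^{2}$ ($d{\left(A \right)} = \left(A^{2} + 0 A\right) + A = \left(A^{2} + 0\right) + A = A^{2} + A = A + A^{2}$)
$w{\left(j,K \right)} = - \frac{1}{4 \left(j + j \left(1 + j\right)\right)}$
$\frac{1}{132 \left(w{\left(-12,6 \right)} + 136\right) - 5872} = \frac{1}{132 \left(- \frac{1}{4 \left(-12\right) \left(2 - 12\right)} + 136\right) - 5872} = \frac{1}{132 \left(\left(- \frac{1}{4}\right) \left(- \frac{1}{12}\right) \frac{1}{-10} + 136\right) + \left(-26974 + 21102\right)} = \frac{1}{132 \left(\left(- \frac{1}{4}\right) \left(- \frac{1}{12}\right) \left(- \frac{1}{10}\right) + 136\right) - 5872} = \frac{1}{132 \left(- \frac{1}{480} + 136\right) - 5872} = \frac{1}{132 \cdot \frac{65279}{480} - 5872} = \frac{1}{\frac{718069}{40} - 5872} = \frac{1}{\frac{483189}{40}} = \frac{40}{483189}$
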